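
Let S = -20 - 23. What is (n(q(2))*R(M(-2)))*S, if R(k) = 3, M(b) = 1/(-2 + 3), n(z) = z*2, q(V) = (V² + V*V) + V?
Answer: -2580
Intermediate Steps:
q(V) = V + 2*V² (q(V) = (V² + V²) + V = 2*V² + V = V + 2*V²)
n(z) = 2*z
S = -43
M(b) = 1 (M(b) = 1/1 = 1)
(n(q(2))*R(M(-2)))*S = ((2*(2*(1 + 2*2)))*3)*(-43) = ((2*(2*(1 + 4)))*3)*(-43) = ((2*(2*5))*3)*(-43) = ((2*10)*3)*(-43) = (20*3)*(-43) = 60*(-43) = -2580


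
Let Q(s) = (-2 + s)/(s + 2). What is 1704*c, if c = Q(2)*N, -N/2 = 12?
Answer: 0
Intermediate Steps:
N = -24 (N = -2*12 = -24)
Q(s) = (-2 + s)/(2 + s)
c = 0 (c = ((-2 + 2)/(2 + 2))*(-24) = (0/4)*(-24) = ((¼)*0)*(-24) = 0*(-24) = 0)
1704*c = 1704*0 = 0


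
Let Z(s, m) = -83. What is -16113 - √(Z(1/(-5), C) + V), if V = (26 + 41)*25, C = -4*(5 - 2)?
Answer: -16113 - 2*√398 ≈ -16153.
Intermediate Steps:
C = -12 (C = -4*3 = -12)
V = 1675 (V = 67*25 = 1675)
-16113 - √(Z(1/(-5), C) + V) = -16113 - √(-83 + 1675) = -16113 - √1592 = -16113 - 2*√398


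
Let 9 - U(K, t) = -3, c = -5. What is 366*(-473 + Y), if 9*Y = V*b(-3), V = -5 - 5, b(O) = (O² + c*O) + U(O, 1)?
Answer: -187758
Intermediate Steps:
U(K, t) = 12 (U(K, t) = 9 - 1*(-3) = 9 + 3 = 12)
b(O) = 12 + O² - 5*O (b(O) = (O² - 5*O) + 12 = 12 + O² - 5*O)
V = -10
Y = -40 (Y = (-10*(12 + (-3)² - 5*(-3)))/9 = (-10*(12 + 9 + 15))/9 = (-10*36)/9 = (⅑)*(-360) = -40)
366*(-473 + Y) = 366*(-473 - 40) = 366*(-513) = -187758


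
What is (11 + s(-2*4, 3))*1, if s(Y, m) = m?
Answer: 14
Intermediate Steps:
(11 + s(-2*4, 3))*1 = (11 + 3)*1 = 14*1 = 14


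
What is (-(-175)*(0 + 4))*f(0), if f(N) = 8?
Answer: 5600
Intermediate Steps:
(-(-175)*(0 + 4))*f(0) = -(-175)*(0 + 4)*8 = -(-175)*4*8 = -35*(-20)*8 = 700*8 = 5600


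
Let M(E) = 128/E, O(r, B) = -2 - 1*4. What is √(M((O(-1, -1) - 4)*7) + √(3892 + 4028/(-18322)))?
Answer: √(-187989583040 + 11222225*√326613450278)/320635 ≈ 7.7817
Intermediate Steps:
O(r, B) = -6 (O(r, B) = -2 - 4 = -6)
√(M((O(-1, -1) - 4)*7) + √(3892 + 4028/(-18322))) = √(128/(((-6 - 4)*7)) + √(3892 + 4028/(-18322))) = √(128/((-10*7)) + √(3892 + 4028*(-1/18322))) = √(128/(-70) + √(3892 - 2014/9161)) = √(128*(-1/70) + √(35652598/9161)) = √(-64/35 + √326613450278/9161)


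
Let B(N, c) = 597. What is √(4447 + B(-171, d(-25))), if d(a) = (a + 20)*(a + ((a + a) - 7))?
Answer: 2*√1261 ≈ 71.021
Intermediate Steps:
d(a) = (-7 + 3*a)*(20 + a) (d(a) = (20 + a)*(a + (2*a - 7)) = (20 + a)*(a + (-7 + 2*a)) = (20 + a)*(-7 + 3*a) = (-7 + 3*a)*(20 + a))
√(4447 + B(-171, d(-25))) = √(4447 + 597) = √5044 = 2*√1261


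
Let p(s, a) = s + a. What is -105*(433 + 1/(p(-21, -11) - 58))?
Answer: -272783/6 ≈ -45464.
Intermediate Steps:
p(s, a) = a + s
-105*(433 + 1/(p(-21, -11) - 58)) = -105*(433 + 1/((-11 - 21) - 58)) = -105*(433 + 1/(-32 - 58)) = -105*(433 + 1/(-90)) = -105*(433 - 1/90) = -105*38969/90 = -272783/6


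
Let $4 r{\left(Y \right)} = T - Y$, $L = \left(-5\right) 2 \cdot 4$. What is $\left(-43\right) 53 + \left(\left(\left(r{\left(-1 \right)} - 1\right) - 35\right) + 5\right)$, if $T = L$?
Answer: $- \frac{9279}{4} \approx -2319.8$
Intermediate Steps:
$L = -40$ ($L = \left(-10\right) 4 = -40$)
$T = -40$
$r{\left(Y \right)} = -10 - \frac{Y}{4}$ ($r{\left(Y \right)} = \frac{-40 - Y}{4} = -10 - \frac{Y}{4}$)
$\left(-43\right) 53 + \left(\left(\left(r{\left(-1 \right)} - 1\right) - 35\right) + 5\right) = \left(-43\right) 53 + \left(\left(\left(\left(-10 - - \frac{1}{4}\right) - 1\right) - 35\right) + 5\right) = -2279 + \left(\left(\left(\left(-10 + \frac{1}{4}\right) - 1\right) - 35\right) + 5\right) = -2279 + \left(\left(\left(- \frac{39}{4} - 1\right) - 35\right) + 5\right) = -2279 + \left(\left(- \frac{43}{4} - 35\right) + 5\right) = -2279 + \left(- \frac{183}{4} + 5\right) = -2279 - \frac{163}{4} = - \frac{9279}{4}$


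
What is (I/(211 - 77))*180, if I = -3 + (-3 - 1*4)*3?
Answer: -2160/67 ≈ -32.239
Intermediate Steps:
I = -24 (I = -3 + (-3 - 4)*3 = -3 - 7*3 = -3 - 21 = -24)
(I/(211 - 77))*180 = (-24/(211 - 77))*180 = (-24/134)*180 = ((1/134)*(-24))*180 = -12/67*180 = -2160/67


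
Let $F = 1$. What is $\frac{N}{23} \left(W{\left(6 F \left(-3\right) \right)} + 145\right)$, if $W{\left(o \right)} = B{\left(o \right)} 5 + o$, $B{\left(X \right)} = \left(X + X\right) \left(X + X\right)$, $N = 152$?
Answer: $\frac{1004264}{23} \approx 43664.0$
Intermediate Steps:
$B{\left(X \right)} = 4 X^{2}$ ($B{\left(X \right)} = 2 X 2 X = 4 X^{2}$)
$W{\left(o \right)} = o + 20 o^{2}$ ($W{\left(o \right)} = 4 o^{2} \cdot 5 + o = 20 o^{2} + o = o + 20 o^{2}$)
$\frac{N}{23} \left(W{\left(6 F \left(-3\right) \right)} + 145\right) = \frac{152}{23} \left(6 \cdot 1 \left(-3\right) \left(1 + 20 \cdot 6 \cdot 1 \left(-3\right)\right) + 145\right) = 152 \cdot \frac{1}{23} \left(6 \left(-3\right) \left(1 + 20 \cdot 6 \left(-3\right)\right) + 145\right) = \frac{152 \left(- 18 \left(1 + 20 \left(-18\right)\right) + 145\right)}{23} = \frac{152 \left(- 18 \left(1 - 360\right) + 145\right)}{23} = \frac{152 \left(\left(-18\right) \left(-359\right) + 145\right)}{23} = \frac{152 \left(6462 + 145\right)}{23} = \frac{152}{23} \cdot 6607 = \frac{1004264}{23}$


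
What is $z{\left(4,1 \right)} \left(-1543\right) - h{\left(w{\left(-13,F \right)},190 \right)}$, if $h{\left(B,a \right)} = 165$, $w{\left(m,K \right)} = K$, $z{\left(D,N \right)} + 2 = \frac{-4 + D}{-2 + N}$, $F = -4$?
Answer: $2921$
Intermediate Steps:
$z{\left(D,N \right)} = -2 + \frac{-4 + D}{-2 + N}$
$z{\left(4,1 \right)} \left(-1543\right) - h{\left(w{\left(-13,F \right)},190 \right)} = \frac{4 - 2}{-2 + 1} \left(-1543\right) - 165 = \frac{4 - 2}{-1} \left(-1543\right) - 165 = \left(-1\right) 2 \left(-1543\right) - 165 = \left(-2\right) \left(-1543\right) - 165 = 3086 - 165 = 2921$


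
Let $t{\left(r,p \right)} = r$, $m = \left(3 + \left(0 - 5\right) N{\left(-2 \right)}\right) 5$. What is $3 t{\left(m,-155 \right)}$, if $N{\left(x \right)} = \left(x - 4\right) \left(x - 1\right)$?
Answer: $-1305$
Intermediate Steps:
$N{\left(x \right)} = \left(-1 + x\right) \left(-4 + x\right)$ ($N{\left(x \right)} = \left(-4 + x\right) \left(-1 + x\right) = \left(-1 + x\right) \left(-4 + x\right)$)
$m = -435$ ($m = \left(3 + \left(0 - 5\right) \left(4 + \left(-2\right)^{2} - -10\right)\right) 5 = \left(3 - 5 \left(4 + 4 + 10\right)\right) 5 = \left(3 - 90\right) 5 = \left(-87\right) 5 = -435$)
$3 t{\left(m,-155 \right)} = 3 \left(-435\right) = -1305$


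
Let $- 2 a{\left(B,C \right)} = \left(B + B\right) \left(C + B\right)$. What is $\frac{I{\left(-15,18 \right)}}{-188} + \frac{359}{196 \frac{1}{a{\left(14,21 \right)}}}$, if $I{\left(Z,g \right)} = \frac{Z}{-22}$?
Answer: $- \frac{3712075}{4136} \approx -897.5$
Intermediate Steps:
$I{\left(Z,g \right)} = - \frac{Z}{22}$ ($I{\left(Z,g \right)} = Z \left(- \frac{1}{22}\right) = - \frac{Z}{22}$)
$a{\left(B,C \right)} = - B \left(B + C\right)$ ($a{\left(B,C \right)} = - \frac{\left(B + B\right) \left(C + B\right)}{2} = - \frac{2 B \left(B + C\right)}{2} = - B \left(B + C\right)$)
$\frac{I{\left(-15,18 \right)}}{-188} + \frac{359}{196 \frac{1}{a{\left(14,21 \right)}}} = \frac{\left(- \frac{1}{22}\right) \left(-15\right)}{-188} + \frac{359}{196 \frac{1}{\left(-1\right) 14 \left(14 + 21\right)}} = \frac{15}{22} \left(- \frac{1}{188}\right) + \frac{359}{196 \frac{1}{\left(-1\right) 14 \cdot 35}} = - \frac{15}{4136} + \frac{359}{196 \frac{1}{-490}} = - \frac{15}{4136} + \frac{359}{196 \left(- \frac{1}{490}\right)} = - \frac{15}{4136} + \frac{359}{- \frac{2}{5}} = - \frac{15}{4136} + 359 \left(- \frac{5}{2}\right) = - \frac{15}{4136} - \frac{1795}{2} = - \frac{3712075}{4136}$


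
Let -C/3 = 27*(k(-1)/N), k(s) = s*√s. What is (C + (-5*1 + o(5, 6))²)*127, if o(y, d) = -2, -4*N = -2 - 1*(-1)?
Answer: 6223 + 41148*I ≈ 6223.0 + 41148.0*I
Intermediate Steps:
N = ¼ (N = -(-2 - 1*(-1))/4 = -(-2 + 1)/4 = -¼*(-1) = ¼ ≈ 0.25000)
k(s) = s^(3/2)
C = 324*I (C = -81*(-1)^(3/2)/(¼) = -81*-I*4 = -81*(-4*I) = -(-324)*I = 324*I ≈ 324.0*I)
(C + (-5*1 + o(5, 6))²)*127 = (324*I + (-5*1 - 2)²)*127 = (324*I + (-5 - 2)²)*127 = (324*I + (-7)²)*127 = (324*I + 49)*127 = (49 + 324*I)*127 = 6223 + 41148*I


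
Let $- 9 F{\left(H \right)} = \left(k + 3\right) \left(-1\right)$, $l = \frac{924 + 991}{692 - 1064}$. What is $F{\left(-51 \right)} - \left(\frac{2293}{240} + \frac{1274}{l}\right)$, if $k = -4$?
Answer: $\frac{13116067}{55152} \approx 237.82$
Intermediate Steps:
$l = - \frac{1915}{372}$ ($l = \frac{1915}{-372} = 1915 \left(- \frac{1}{372}\right) = - \frac{1915}{372} \approx -5.1479$)
$F{\left(H \right)} = - \frac{1}{9}$ ($F{\left(H \right)} = - \frac{\left(-4 + 3\right) \left(-1\right)}{9} = - \frac{\left(-1\right) \left(-1\right)}{9} = \left(- \frac{1}{9}\right) 1 = - \frac{1}{9}$)
$F{\left(-51 \right)} - \left(\frac{2293}{240} + \frac{1274}{l}\right) = - \frac{1}{9} - \left(- \frac{473928}{1915} + \frac{2293}{240}\right) = - \frac{1}{9} - - \frac{4374065}{18384} = - \frac{1}{9} + \left(\frac{473928}{1915} - \frac{2293}{240}\right) = - \frac{1}{9} + \frac{4374065}{18384} = \frac{13116067}{55152}$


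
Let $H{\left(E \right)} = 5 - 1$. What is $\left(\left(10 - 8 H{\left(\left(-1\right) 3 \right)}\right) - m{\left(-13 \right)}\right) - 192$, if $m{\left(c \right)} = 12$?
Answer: $-226$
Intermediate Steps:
$H{\left(E \right)} = 4$
$\left(\left(10 - 8 H{\left(\left(-1\right) 3 \right)}\right) - m{\left(-13 \right)}\right) - 192 = \left(\left(10 - 32\right) - 12\right) - 192 = \left(-22 - 12\right) - 192 = -34 - 192 = -226$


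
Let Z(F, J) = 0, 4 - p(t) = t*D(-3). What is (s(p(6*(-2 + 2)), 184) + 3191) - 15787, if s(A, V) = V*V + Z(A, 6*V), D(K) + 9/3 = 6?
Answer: 21260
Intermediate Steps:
D(K) = 3 (D(K) = -3 + 6 = 3)
p(t) = 4 - 3*t (p(t) = 4 - t*3 = 4 - 3*t)
s(A, V) = V² (s(A, V) = V*V + 0 = V² + 0 = V²)
(s(p(6*(-2 + 2)), 184) + 3191) - 15787 = (184² + 3191) - 15787 = (33856 + 3191) - 15787 = 37047 - 15787 = 21260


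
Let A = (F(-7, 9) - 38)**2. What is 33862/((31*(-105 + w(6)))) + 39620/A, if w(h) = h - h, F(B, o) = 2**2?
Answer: 22454657/940695 ≈ 23.870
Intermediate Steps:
F(B, o) = 4
w(h) = 0
A = 1156 (A = (4 - 38)**2 = (-34)**2 = 1156)
33862/((31*(-105 + w(6)))) + 39620/A = 33862/((31*(-105 + 0))) + 39620/1156 = 33862/((31*(-105))) + 39620*(1/1156) = 33862/(-3255) + 9905/289 = 33862*(-1/3255) + 9905/289 = -33862/3255 + 9905/289 = 22454657/940695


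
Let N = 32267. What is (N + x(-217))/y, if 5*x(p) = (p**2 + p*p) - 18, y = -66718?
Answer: -51099/66718 ≈ -0.76589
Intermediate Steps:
x(p) = -18/5 + 2*p**2/5 (x(p) = ((p**2 + p*p) - 18)/5 = ((p**2 + p**2) - 18)/5 = (2*p**2 - 18)/5 = (-18 + 2*p**2)/5 = -18/5 + 2*p**2/5)
(N + x(-217))/y = (32267 + (-18/5 + (2/5)*(-217)**2))/(-66718) = (32267 + (-18/5 + (2/5)*47089))*(-1/66718) = (32267 + (-18/5 + 94178/5))*(-1/66718) = (32267 + 18832)*(-1/66718) = 51099*(-1/66718) = -51099/66718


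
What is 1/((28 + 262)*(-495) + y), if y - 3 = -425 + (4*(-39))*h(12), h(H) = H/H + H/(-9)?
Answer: -1/143920 ≈ -6.9483e-6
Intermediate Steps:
h(H) = 1 - H/9 (h(H) = 1 + H*(-1/9) = 1 - H/9)
y = -370 (y = 3 + (-425 + (4*(-39))*(1 - 1/9*12)) = 3 + (-425 - 156*(1 - 4/3)) = 3 + (-425 - 156*(-1/3)) = 3 + (-425 + 52) = 3 - 373 = -370)
1/((28 + 262)*(-495) + y) = 1/((28 + 262)*(-495) - 370) = 1/(290*(-495) - 370) = 1/(-143550 - 370) = 1/(-143920) = -1/143920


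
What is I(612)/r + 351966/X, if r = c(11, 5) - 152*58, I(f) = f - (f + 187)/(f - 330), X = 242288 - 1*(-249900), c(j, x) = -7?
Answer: 123775213/191584179 ≈ 0.64606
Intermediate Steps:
X = 492188 (X = 242288 + 249900 = 492188)
I(f) = f - (187 + f)/(-330 + f)
r = -8823 (r = -7 - 152*58 = -7 - 8816 = -8823)
I(612)/r + 351966/X = ((-187 + 612² - 331*612)/(-330 + 612))/(-8823) + 351966/492188 = ((-187 + 374544 - 202572)/282)*(-1/8823) + 351966*(1/492188) = ((1/282)*171785)*(-1/8823) + 175983/246094 = (3655/6)*(-1/8823) + 175983/246094 = -215/3114 + 175983/246094 = 123775213/191584179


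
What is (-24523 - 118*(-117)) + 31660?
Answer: 20943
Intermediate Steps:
(-24523 - 118*(-117)) + 31660 = (-24523 - 1*(-13806)) + 31660 = (-24523 + 13806) + 31660 = -10717 + 31660 = 20943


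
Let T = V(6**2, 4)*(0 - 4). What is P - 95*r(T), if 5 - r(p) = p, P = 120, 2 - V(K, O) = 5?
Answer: 785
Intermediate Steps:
V(K, O) = -3 (V(K, O) = 2 - 1*5 = 2 - 5 = -3)
T = 12 (T = -3*(0 - 4) = -3*(-4) = 12)
r(p) = 5 - p
P - 95*r(T) = 120 - 95*(5 - 1*12) = 120 - 95*(5 - 12) = 120 - 95*(-7) = 120 + 665 = 785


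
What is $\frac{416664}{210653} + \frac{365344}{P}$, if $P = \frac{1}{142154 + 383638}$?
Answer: $\frac{40465378018445208}{210653} \approx 1.9209 \cdot 10^{11}$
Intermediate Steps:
$P = \frac{1}{525792} \approx 1.9019 \cdot 10^{-6}$
$\frac{416664}{210653} + \frac{365344}{P} = \frac{416664}{210653} + 365344 \frac{1}{\frac{1}{525792}} = 416664 \cdot \frac{1}{210653} + 365344 \cdot 525792 = \frac{416664}{210653} + 192094952448 = \frac{40465378018445208}{210653}$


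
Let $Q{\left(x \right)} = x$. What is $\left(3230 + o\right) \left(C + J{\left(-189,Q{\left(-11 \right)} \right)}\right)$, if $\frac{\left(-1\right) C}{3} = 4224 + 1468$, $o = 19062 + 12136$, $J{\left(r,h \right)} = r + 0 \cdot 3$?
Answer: $-594399420$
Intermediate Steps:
$J{\left(r,h \right)} = r$ ($J{\left(r,h \right)} = r + 0 = r$)
$o = 31198$
$C = -17076$ ($C = - 3 \left(4224 + 1468\right) = \left(-3\right) 5692 = -17076$)
$\left(3230 + o\right) \left(C + J{\left(-189,Q{\left(-11 \right)} \right)}\right) = \left(3230 + 31198\right) \left(-17076 - 189\right) = 34428 \left(-17265\right) = -594399420$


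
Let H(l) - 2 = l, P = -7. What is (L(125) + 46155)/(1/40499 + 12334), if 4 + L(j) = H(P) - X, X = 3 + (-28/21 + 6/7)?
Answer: 1706263369/456078609 ≈ 3.7412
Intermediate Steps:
H(l) = 2 + l
X = 53/21 (X = 3 + (-28*1/21 + 6*(⅐)) = 3 + (-4/3 + 6/7) = 3 - 10/21 = 53/21 ≈ 2.5238)
L(j) = -242/21 (L(j) = -4 + ((2 - 7) - 1*53/21) = -4 + (-5 - 53/21) = -4 - 158/21 = -242/21)
(L(125) + 46155)/(1/40499 + 12334) = (-242/21 + 46155)/(1/40499 + 12334) = 969013/(21*(1/40499 + 12334)) = 969013/(21*(499514667/40499)) = (969013/21)*(40499/499514667) = 1706263369/456078609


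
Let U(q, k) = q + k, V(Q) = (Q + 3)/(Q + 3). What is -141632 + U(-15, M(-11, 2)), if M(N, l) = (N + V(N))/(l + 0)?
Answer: -141652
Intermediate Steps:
V(Q) = 1 (V(Q) = (3 + Q)/(3 + Q) = 1)
M(N, l) = (1 + N)/l (M(N, l) = (N + 1)/(l + 0) = (1 + N)/l)
U(q, k) = k + q
-141632 + U(-15, M(-11, 2)) = -141632 + ((1 - 11)/2 - 15) = -141632 + ((½)*(-10) - 15) = -141632 + (-5 - 15) = -141632 - 20 = -141652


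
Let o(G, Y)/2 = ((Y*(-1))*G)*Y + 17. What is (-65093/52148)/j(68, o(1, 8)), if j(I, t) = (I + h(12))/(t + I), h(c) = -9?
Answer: 846209/1538366 ≈ 0.55007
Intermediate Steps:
o(G, Y) = 34 - 2*G*Y² (o(G, Y) = 2*(((Y*(-1))*G)*Y + 17) = 2*(((-Y)*G)*Y + 17) = 2*((-G*Y)*Y + 17) = 2*(-G*Y² + 17) = 2*(17 - G*Y²) = 34 - 2*G*Y²)
j(I, t) = (-9 + I)/(I + t) (j(I, t) = (I - 9)/(t + I) = (-9 + I)/(I + t))
(-65093/52148)/j(68, o(1, 8)) = (-65093/52148)/(((-9 + 68)/(68 + (34 - 2*1*8²)))) = (-65093*1/52148)/((59/(68 + (34 - 2*1*64)))) = -65093/(52148*(59/(68 + (34 - 128)))) = -65093/(52148*(59/(68 - 94))) = -65093/(52148*(59/(-26))) = -65093/(52148*((-1/26*59))) = -65093/(52148*(-59/26)) = -65093/52148*(-26/59) = 846209/1538366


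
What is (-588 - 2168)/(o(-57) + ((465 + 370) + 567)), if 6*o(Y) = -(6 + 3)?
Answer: -5512/2801 ≈ -1.9679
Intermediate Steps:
o(Y) = -3/2 (o(Y) = (-(6 + 3))/6 = (-1*9)/6 = (⅙)*(-9) = -3/2)
(-588 - 2168)/(o(-57) + ((465 + 370) + 567)) = (-588 - 2168)/(-3/2 + ((465 + 370) + 567)) = -2756/(-3/2 + (835 + 567)) = -2756/(-3/2 + 1402) = -2756/2801/2 = -2756*2/2801 = -5512/2801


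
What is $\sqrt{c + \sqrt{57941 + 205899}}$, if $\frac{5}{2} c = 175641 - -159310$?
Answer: $\frac{\sqrt{3349510 + 100 \sqrt{16490}}}{5} \approx 366.73$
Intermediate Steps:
$c = \frac{669902}{5}$ ($c = \frac{2 \left(175641 - -159310\right)}{5} = \frac{2 \left(175641 + 159310\right)}{5} = \frac{2}{5} \cdot 334951 = \frac{669902}{5} \approx 1.3398 \cdot 10^{5}$)
$\sqrt{c + \sqrt{57941 + 205899}} = \sqrt{\frac{669902}{5} + \sqrt{57941 + 205899}} = \sqrt{\frac{669902}{5} + \sqrt{263840}} = \sqrt{\frac{669902}{5} + 4 \sqrt{16490}}$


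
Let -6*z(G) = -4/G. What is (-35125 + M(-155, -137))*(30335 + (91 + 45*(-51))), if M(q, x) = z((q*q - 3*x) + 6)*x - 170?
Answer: -12134032310194/12221 ≈ -9.9288e+8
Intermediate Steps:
z(G) = 2/(3*G) (z(G) = -(-2)/(3*G) = 2/(3*G))
M(q, x) = -170 + 2*x/(3*(6 + q² - 3*x)) (M(q, x) = (2/(3*((q*q - 3*x) + 6)))*x - 170 = (2/(3*((q² - 3*x) + 6)))*x - 170 = (2/(3*(6 + q² - 3*x)))*x - 170 = 2*x/(3*(6 + q² - 3*x)) - 170 = -170 + 2*x/(3*(6 + q² - 3*x)))
(-35125 + M(-155, -137))*(30335 + (91 + 45*(-51))) = (-35125 + 2*(-1530 - 255*(-155)² + 766*(-137))/(3*(6 + (-155)² - 3*(-137))))*(30335 + (91 + 45*(-51))) = (-35125 + 2*(-1530 - 255*24025 - 104942)/(3*(6 + 24025 + 411)))*(30335 + (91 - 2295)) = (-35125 + (⅔)*(-1530 - 6126375 - 104942)/24442)*(30335 - 2204) = (-35125 + (⅔)*(1/24442)*(-6232847))*28131 = (-35125 - 6232847/36663)*28131 = -1294020722/36663*28131 = -12134032310194/12221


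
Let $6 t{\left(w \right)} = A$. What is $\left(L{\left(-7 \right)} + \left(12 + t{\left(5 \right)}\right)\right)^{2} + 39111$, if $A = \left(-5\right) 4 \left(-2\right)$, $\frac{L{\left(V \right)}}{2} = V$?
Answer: $\frac{352195}{9} \approx 39133.0$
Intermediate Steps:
$L{\left(V \right)} = 2 V$
$A = 40$ ($A = \left(-20\right) \left(-2\right) = 40$)
$t{\left(w \right)} = \frac{20}{3}$ ($t{\left(w \right)} = \frac{1}{6} \cdot 40 = \frac{20}{3}$)
$\left(L{\left(-7 \right)} + \left(12 + t{\left(5 \right)}\right)\right)^{2} + 39111 = \left(2 \left(-7\right) + \left(12 + \frac{20}{3}\right)\right)^{2} + 39111 = \left(-14 + \frac{56}{3}\right)^{2} + 39111 = \left(\frac{14}{3}\right)^{2} + 39111 = \frac{196}{9} + 39111 = \frac{352195}{9}$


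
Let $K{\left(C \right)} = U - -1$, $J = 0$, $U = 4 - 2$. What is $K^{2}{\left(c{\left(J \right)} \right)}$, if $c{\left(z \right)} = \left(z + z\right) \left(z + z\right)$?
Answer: $9$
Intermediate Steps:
$U = 2$ ($U = 4 - 2 = 2$)
$c{\left(z \right)} = 4 z^{2}$ ($c{\left(z \right)} = 2 z 2 z = 4 z^{2}$)
$K{\left(C \right)} = 3$ ($K{\left(C \right)} = 2 - -1 = 2 + 1 = 3$)
$K^{2}{\left(c{\left(J \right)} \right)} = 3^{2} = 9$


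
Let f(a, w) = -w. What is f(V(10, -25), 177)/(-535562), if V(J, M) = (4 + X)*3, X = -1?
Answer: 177/535562 ≈ 0.00033049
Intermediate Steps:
V(J, M) = 9 (V(J, M) = (4 - 1)*3 = 3*3 = 9)
f(V(10, -25), 177)/(-535562) = -1*177/(-535562) = -177*(-1/535562) = 177/535562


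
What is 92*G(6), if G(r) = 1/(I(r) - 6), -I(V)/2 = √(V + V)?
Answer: 46 - 92*√3/3 ≈ -7.1162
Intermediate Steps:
I(V) = -2*√2*√V (I(V) = -2*√(V + V) = -2*√2*√V)
G(r) = 1/(-6 - 2*√2*√r) (G(r) = 1/(-2*√2*√r - 6) = 1/(-6 - 2*√2*√r))
92*G(6) = 92*(-1/(6 + 2*√2*√6)) = 92*(-1/(6 + 4*√3)) = -92/(6 + 4*√3)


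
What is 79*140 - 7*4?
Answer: 11032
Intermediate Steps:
79*140 - 7*4 = 11060 - 28 = 11032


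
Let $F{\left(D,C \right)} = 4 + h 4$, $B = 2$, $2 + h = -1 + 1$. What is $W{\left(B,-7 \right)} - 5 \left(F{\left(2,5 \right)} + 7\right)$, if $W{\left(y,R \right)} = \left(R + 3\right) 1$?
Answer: $-19$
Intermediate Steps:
$h = -2$ ($h = -2 + \left(-1 + 1\right) = -2 + 0 = -2$)
$F{\left(D,C \right)} = -4$ ($F{\left(D,C \right)} = 4 - 8 = -4$)
$W{\left(y,R \right)} = 3 + R$ ($W{\left(y,R \right)} = \left(3 + R\right) 1 = 3 + R$)
$W{\left(B,-7 \right)} - 5 \left(F{\left(2,5 \right)} + 7\right) = \left(3 - 7\right) - 5 \left(-4 + 7\right) = -4 - 15 = -19$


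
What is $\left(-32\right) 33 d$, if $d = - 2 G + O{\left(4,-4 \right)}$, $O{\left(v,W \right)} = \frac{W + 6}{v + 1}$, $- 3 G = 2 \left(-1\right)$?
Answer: $\frac{4928}{5} \approx 985.6$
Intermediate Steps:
$G = \frac{2}{3}$ ($G = - \frac{2 \left(-1\right)}{3} = \left(- \frac{1}{3}\right) \left(-2\right) = \frac{2}{3} \approx 0.66667$)
$O{\left(v,W \right)} = \frac{6 + W}{1 + v}$
$d = - \frac{14}{15}$ ($d = \left(-2\right) \frac{2}{3} + \frac{6 - 4}{1 + 4} = - \frac{4}{3} + \frac{1}{5} \cdot 2 = - \frac{4}{3} + \frac{2}{5} = - \frac{14}{15} \approx -0.93333$)
$\left(-32\right) 33 d = \left(-32\right) 33 \left(- \frac{14}{15}\right) = \left(-1056\right) \left(- \frac{14}{15}\right) = \frac{4928}{5}$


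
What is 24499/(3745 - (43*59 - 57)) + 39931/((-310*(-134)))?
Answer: 42728047/2101924 ≈ 20.328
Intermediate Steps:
24499/(3745 - (43*59 - 57)) + 39931/((-310*(-134))) = 24499/(3745 - (2537 - 57)) + 39931/41540 = 24499/(3745 - 1*2480) + 39931*(1/41540) = 24499/(3745 - 2480) + 39931/41540 = 24499/1265 + 39931/41540 = 42728047/2101924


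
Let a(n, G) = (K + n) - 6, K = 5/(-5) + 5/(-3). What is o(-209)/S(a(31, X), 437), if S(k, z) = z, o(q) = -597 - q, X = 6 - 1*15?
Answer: -388/437 ≈ -0.88787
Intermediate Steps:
K = -8/3 (K = 5*(-⅕) + 5*(-⅓) = -1 - 5/3 = -8/3 ≈ -2.6667)
X = -9 (X = 6 - 15 = -9)
a(n, G) = -26/3 + n (a(n, G) = (-8/3 + n) - 6 = -26/3 + n)
o(-209)/S(a(31, X), 437) = (-597 - 1*(-209))/437 = (-597 + 209)*(1/437) = -388*1/437 = -388/437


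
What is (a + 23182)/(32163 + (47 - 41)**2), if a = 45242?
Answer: 22808/10733 ≈ 2.1250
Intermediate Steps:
(a + 23182)/(32163 + (47 - 41)**2) = (45242 + 23182)/(32163 + (47 - 41)**2) = 68424/(32163 + 6**2) = 68424/(32163 + 36) = 68424/32199 = 68424*(1/32199) = 22808/10733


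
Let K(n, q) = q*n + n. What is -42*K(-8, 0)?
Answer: 336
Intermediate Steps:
K(n, q) = n + n*q (K(n, q) = n*q + n = n + n*q)
-42*K(-8, 0) = -(-336)*(1 + 0) = -(-336) = -42*(-8) = 336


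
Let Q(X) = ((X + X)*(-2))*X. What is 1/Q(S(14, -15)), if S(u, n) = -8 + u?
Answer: -1/144 ≈ -0.0069444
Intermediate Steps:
Q(X) = -4*X**2 (Q(X) = ((2*X)*(-2))*X = (-4*X)*X = -4*X**2)
1/Q(S(14, -15)) = 1/(-4*(-8 + 14)**2) = 1/(-4*6**2) = 1/(-4*36) = 1/(-144) = -1/144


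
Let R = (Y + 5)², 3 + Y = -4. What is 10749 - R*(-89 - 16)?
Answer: 11169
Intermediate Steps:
Y = -7 (Y = -3 - 4 = -7)
R = 4 (R = (-7 + 5)² = (-2)² = 4)
10749 - R*(-89 - 16) = 10749 - 4*(-89 - 16) = 10749 - 4*(-105) = 10749 - 1*(-420) = 10749 + 420 = 11169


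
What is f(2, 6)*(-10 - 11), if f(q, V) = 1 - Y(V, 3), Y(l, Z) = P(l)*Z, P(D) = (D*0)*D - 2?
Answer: -147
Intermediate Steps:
P(D) = -2 (P(D) = 0*D - 2 = 0 - 2 = -2)
Y(l, Z) = -2*Z
f(q, V) = 7 (f(q, V) = 1 - (-2)*3 = 1 - 1*(-6) = 1 + 6 = 7)
f(2, 6)*(-10 - 11) = 7*(-10 - 11) = 7*(-21) = -147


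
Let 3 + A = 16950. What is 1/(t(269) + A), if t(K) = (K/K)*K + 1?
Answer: 1/17217 ≈ 5.8082e-5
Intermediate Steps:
A = 16947 (A = -3 + 16950 = 16947)
t(K) = 1 + K (t(K) = 1*K + 1 = K + 1 = 1 + K)
1/(t(269) + A) = 1/((1 + 269) + 16947) = 1/(270 + 16947) = 1/17217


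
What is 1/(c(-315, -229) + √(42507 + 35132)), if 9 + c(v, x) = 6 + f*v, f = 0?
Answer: 3/77630 + √77639/77630 ≈ 0.0036279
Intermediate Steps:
c(v, x) = -3 (c(v, x) = -9 + (6 + 0*v) = -9 + (6 + 0) = -9 + 6 = -3)
1/(c(-315, -229) + √(42507 + 35132)) = 1/(-3 + √(42507 + 35132)) = 1/(-3 + √77639)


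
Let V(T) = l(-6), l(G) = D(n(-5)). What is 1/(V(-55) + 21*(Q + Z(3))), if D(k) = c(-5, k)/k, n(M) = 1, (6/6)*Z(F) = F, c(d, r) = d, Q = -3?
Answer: -⅕ ≈ -0.20000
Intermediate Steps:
Z(F) = F
D(k) = -5/k
l(G) = -5 (l(G) = -5/1 = -5*1 = -5)
V(T) = -5
1/(V(-55) + 21*(Q + Z(3))) = 1/(-5 + 21*(-3 + 3)) = 1/(-5 + 21*0) = 1/(-5 + 0) = 1/(-5) = -⅕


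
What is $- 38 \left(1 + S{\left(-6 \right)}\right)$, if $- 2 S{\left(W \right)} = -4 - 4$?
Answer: $-190$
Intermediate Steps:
$S{\left(W \right)} = 4$ ($S{\left(W \right)} = - \frac{-4 - 4}{2} = \left(- \frac{1}{2}\right) \left(-8\right) = 4$)
$- 38 \left(1 + S{\left(-6 \right)}\right) = - 38 \left(1 + 4\right) = \left(-38\right) 5 = -190$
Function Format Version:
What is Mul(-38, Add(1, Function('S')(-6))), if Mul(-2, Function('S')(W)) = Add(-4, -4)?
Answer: -190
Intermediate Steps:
Function('S')(W) = 4 (Function('S')(W) = Mul(Rational(-1, 2), Add(-4, -4)) = Mul(Rational(-1, 2), -8) = 4)
Mul(-38, Add(1, Function('S')(-6))) = Mul(-38, Add(1, 4)) = Mul(-38, 5) = -190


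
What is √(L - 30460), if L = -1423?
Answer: I*√31883 ≈ 178.56*I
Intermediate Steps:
√(L - 30460) = √(-1423 - 30460) = √(-31883) = I*√31883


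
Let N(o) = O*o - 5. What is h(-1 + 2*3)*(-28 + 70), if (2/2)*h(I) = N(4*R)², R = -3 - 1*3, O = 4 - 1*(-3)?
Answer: 1257018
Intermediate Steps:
O = 7 (O = 4 + 3 = 7)
R = -6 (R = -3 - 3 = -6)
N(o) = -5 + 7*o (N(o) = 7*o - 5 = -5 + 7*o)
h(I) = 29929 (h(I) = (-5 + 7*(4*(-6)))² = (-5 + 7*(-24))² = (-5 - 168)² = (-173)² = 29929)
h(-1 + 2*3)*(-28 + 70) = 29929*(-28 + 70) = 29929*42 = 1257018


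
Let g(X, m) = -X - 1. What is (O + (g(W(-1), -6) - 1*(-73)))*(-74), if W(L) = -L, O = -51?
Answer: -1480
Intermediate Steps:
g(X, m) = -1 - X
(O + (g(W(-1), -6) - 1*(-73)))*(-74) = (-51 + ((-1 - (-1)*(-1)) - 1*(-73)))*(-74) = (-51 + ((-1 - 1*1) + 73))*(-74) = (-51 + ((-1 - 1) + 73))*(-74) = (-51 + (-2 + 73))*(-74) = (-51 + 71)*(-74) = 20*(-74) = -1480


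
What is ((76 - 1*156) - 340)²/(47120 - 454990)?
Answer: -17640/40787 ≈ -0.43249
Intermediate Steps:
((76 - 1*156) - 340)²/(47120 - 454990) = ((76 - 156) - 340)²/(-407870) = (-80 - 340)²*(-1/407870) = (-420)²*(-1/407870) = 176400*(-1/407870) = -17640/40787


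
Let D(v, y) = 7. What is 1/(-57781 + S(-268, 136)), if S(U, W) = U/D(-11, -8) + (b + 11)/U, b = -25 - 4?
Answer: -938/54234427 ≈ -1.7295e-5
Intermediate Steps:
b = -29
S(U, W) = -18/U + U/7 (S(U, W) = U/7 + (-29 + 11)/U = U*(⅐) - 18/U = U/7 - 18/U = -18/U + U/7)
1/(-57781 + S(-268, 136)) = 1/(-57781 + (-18/(-268) + (⅐)*(-268))) = 1/(-57781 + (-18*(-1/268) - 268/7)) = 1/(-57781 + (9/134 - 268/7)) = 1/(-57781 - 35849/938) = 1/(-54234427/938) = -938/54234427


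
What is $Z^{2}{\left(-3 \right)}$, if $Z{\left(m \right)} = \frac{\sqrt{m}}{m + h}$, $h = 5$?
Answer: $- \frac{3}{4} \approx -0.75$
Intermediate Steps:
$Z{\left(m \right)} = \frac{\sqrt{m}}{5 + m}$ ($Z{\left(m \right)} = \frac{\sqrt{m}}{m + 5} = \frac{\sqrt{m}}{5 + m}$)
$Z^{2}{\left(-3 \right)} = \left(\frac{\sqrt{-3}}{5 - 3}\right)^{2} = \left(\frac{i \sqrt{3}}{2}\right)^{2} = - \frac{3}{4}$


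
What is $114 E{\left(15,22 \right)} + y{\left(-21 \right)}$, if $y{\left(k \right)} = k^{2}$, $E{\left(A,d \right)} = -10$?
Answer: $-699$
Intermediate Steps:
$114 E{\left(15,22 \right)} + y{\left(-21 \right)} = 114 \left(-10\right) + \left(-21\right)^{2} = -1140 + 441 = -699$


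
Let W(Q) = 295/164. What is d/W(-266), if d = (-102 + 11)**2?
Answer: 1358084/295 ≈ 4603.7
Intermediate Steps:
W(Q) = 295/164 (W(Q) = 295*(1/164) = 295/164)
d = 8281 (d = (-91)**2 = 8281)
d/W(-266) = 8281/(295/164) = 8281*(164/295) = 1358084/295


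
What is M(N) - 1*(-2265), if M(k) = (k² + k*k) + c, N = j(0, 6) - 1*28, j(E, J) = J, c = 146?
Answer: 3379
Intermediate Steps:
N = -22 (N = 6 - 1*28 = 6 - 28 = -22)
M(k) = 146 + 2*k² (M(k) = (k² + k*k) + 146 = (k² + k²) + 146 = 2*k² + 146 = 146 + 2*k²)
M(N) - 1*(-2265) = (146 + 2*(-22)²) - 1*(-2265) = (146 + 2*484) + 2265 = (146 + 968) + 2265 = 1114 + 2265 = 3379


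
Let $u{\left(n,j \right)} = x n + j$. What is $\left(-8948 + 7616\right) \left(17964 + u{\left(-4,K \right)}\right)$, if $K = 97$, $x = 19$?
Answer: $-23956020$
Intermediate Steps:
$u{\left(n,j \right)} = j + 19 n$ ($u{\left(n,j \right)} = 19 n + j = j + 19 n$)
$\left(-8948 + 7616\right) \left(17964 + u{\left(-4,K \right)}\right) = \left(-8948 + 7616\right) \left(17964 + \left(97 + 19 \left(-4\right)\right)\right) = - 1332 \left(17964 + \left(97 - 76\right)\right) = - 1332 \left(17964 + 21\right) = \left(-1332\right) 17985 = -23956020$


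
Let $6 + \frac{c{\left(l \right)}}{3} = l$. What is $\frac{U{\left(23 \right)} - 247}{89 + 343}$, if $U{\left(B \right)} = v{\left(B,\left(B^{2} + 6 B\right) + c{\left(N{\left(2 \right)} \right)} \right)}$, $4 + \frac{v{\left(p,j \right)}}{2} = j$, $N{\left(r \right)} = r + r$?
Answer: $\frac{1067}{432} \approx 2.4699$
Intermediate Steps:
$N{\left(r \right)} = 2 r$
$c{\left(l \right)} = -18 + 3 l$
$v{\left(p,j \right)} = -8 + 2 j$
$U{\left(B \right)} = -20 + 2 B^{2} + 12 B$ ($U{\left(B \right)} = -8 + 2 \left(\left(B^{2} + 6 B\right) - \left(18 - 3 \cdot 2 \cdot 2\right)\right) = -8 + 2 \left(\left(B^{2} + 6 B\right) + \left(-18 + 3 \cdot 4\right)\right) = -8 + 2 \left(\left(B^{2} + 6 B\right) + \left(-18 + 12\right)\right) = -8 + 2 \left(\left(B^{2} + 6 B\right) - 6\right) = -8 + 2 \left(-6 + B^{2} + 6 B\right) = -8 + \left(-12 + 2 B^{2} + 12 B\right) = -20 + 2 B^{2} + 12 B$)
$\frac{U{\left(23 \right)} - 247}{89 + 343} = \frac{\left(-20 + 2 \cdot 23^{2} + 12 \cdot 23\right) - 247}{89 + 343} = \frac{\left(-20 + 2 \cdot 529 + 276\right) - 247}{432} = \left(\left(-20 + 1058 + 276\right) - 247\right) \frac{1}{432} = \left(1314 - 247\right) \frac{1}{432} = 1067 \cdot \frac{1}{432} = \frac{1067}{432}$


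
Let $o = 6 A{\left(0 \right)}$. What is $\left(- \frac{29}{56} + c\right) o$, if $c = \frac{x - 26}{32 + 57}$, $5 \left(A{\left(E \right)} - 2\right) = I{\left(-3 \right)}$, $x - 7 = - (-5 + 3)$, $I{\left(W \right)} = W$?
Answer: $- \frac{10599}{1780} \approx -5.9545$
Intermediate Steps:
$x = 9$ ($x = 7 - \left(-5 + 3\right) = 7 - -2 = 7 + 2 = 9$)
$A{\left(E \right)} = \frac{7}{5}$ ($A{\left(E \right)} = 2 + \frac{1}{5} \left(-3\right) = 2 - \frac{3}{5} = \frac{7}{5}$)
$c = - \frac{17}{89}$ ($c = \frac{9 - 26}{32 + 57} = - \frac{17}{89} \approx -0.19101$)
$o = \frac{42}{5}$ ($o = 6 \cdot \frac{7}{5} = \frac{42}{5} \approx 8.4$)
$\left(- \frac{29}{56} + c\right) o = \left(- \frac{29}{56} - \frac{17}{89}\right) \frac{42}{5} = \left(- \frac{3533}{4984}\right) \frac{42}{5} = - \frac{10599}{1780}$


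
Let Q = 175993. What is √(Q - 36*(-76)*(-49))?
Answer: √41929 ≈ 204.77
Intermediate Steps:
√(Q - 36*(-76)*(-49)) = √(175993 - 36*(-76)*(-49)) = √(175993 + 2736*(-49)) = √(175993 - 134064) = √41929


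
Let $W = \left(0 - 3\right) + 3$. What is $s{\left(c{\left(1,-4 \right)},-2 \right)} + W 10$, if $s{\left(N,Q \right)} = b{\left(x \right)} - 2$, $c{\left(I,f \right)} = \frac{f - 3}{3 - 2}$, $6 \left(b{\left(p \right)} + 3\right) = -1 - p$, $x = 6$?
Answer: $- \frac{37}{6} \approx -6.1667$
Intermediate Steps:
$b{\left(p \right)} = - \frac{19}{6} - \frac{p}{6}$ ($b{\left(p \right)} = -3 + \frac{-1 - p}{6} = -3 - \left(\frac{1}{6} + \frac{p}{6}\right) = - \frac{19}{6} - \frac{p}{6}$)
$c{\left(I,f \right)} = -3 + f$ ($c{\left(I,f \right)} = \frac{-3 + f}{1} = \left(-3 + f\right) 1 = -3 + f$)
$W = 0$ ($W = -3 + 3 = 0$)
$s{\left(N,Q \right)} = - \frac{37}{6}$ ($s{\left(N,Q \right)} = \left(- \frac{19}{6} - 1\right) - 2 = - \frac{25}{6} - 2 = - \frac{37}{6}$)
$s{\left(c{\left(1,-4 \right)},-2 \right)} + W 10 = - \frac{37}{6} + 0 \cdot 10 = - \frac{37}{6} + 0 = - \frac{37}{6}$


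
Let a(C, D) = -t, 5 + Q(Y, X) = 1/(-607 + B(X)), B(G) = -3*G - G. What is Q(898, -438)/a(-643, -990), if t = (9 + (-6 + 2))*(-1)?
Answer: -5724/5725 ≈ -0.99983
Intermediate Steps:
B(G) = -4*G
t = -5 (t = (9 - 4)*(-1) = 5*(-1) = -5)
Q(Y, X) = -5 + 1/(-607 - 4*X)
a(C, D) = 5 (a(C, D) = -1*(-5) = 5)
Q(898, -438)/a(-643, -990) = (4*(-759 - 5*(-438))/(607 + 4*(-438)))/5 = (4*(-759 + 2190)/(607 - 1752))*(⅕) = (4*1431/(-1145))*(⅕) = (4*(-1/1145)*1431)*(⅕) = -5724/1145*⅕ = -5724/5725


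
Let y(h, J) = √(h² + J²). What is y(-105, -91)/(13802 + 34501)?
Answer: 7*√394/48303 ≈ 0.0028765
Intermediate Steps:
y(h, J) = √(J² + h²)
y(-105, -91)/(13802 + 34501) = √((-91)² + (-105)²)/(13802 + 34501) = √(8281 + 11025)/48303 = √19306*(1/48303) = (7*√394)*(1/48303) = 7*√394/48303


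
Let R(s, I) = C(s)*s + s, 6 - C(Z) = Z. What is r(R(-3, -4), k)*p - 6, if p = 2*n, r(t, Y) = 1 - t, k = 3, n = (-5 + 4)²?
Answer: 56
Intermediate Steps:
C(Z) = 6 - Z
n = 1 (n = (-1)² = 1)
R(s, I) = s + s*(6 - s) (R(s, I) = (6 - s)*s + s = s*(6 - s) + s = s + s*(6 - s))
p = 2 (p = 2*1 = 2)
r(R(-3, -4), k)*p - 6 = (1 - (-3)*(7 - 1*(-3)))*2 - 6 = (1 - (-3)*(7 + 3))*2 - 6 = (1 - (-3)*10)*2 - 6 = (1 - 1*(-30))*2 - 6 = (1 + 30)*2 - 6 = 31*2 - 6 = 62 - 6 = 56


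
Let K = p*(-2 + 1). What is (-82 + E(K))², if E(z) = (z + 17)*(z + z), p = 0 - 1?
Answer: 2116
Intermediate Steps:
p = -1
K = 1 (K = -(-2 + 1) = -1*(-1) = 1)
E(z) = 2*z*(17 + z) (E(z) = (17 + z)*(2*z) = 2*z*(17 + z))
(-82 + E(K))² = (-82 + 2*1*(17 + 1))² = (-82 + 2*1*18)² = (-82 + 36)² = (-46)² = 2116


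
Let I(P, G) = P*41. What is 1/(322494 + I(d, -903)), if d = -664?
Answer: 1/295270 ≈ 3.3867e-6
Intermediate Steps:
I(P, G) = 41*P
1/(322494 + I(d, -903)) = 1/(322494 + 41*(-664)) = 1/(322494 - 27224) = 1/295270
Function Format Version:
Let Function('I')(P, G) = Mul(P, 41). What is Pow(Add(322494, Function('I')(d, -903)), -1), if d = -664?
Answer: Rational(1, 295270) ≈ 3.3867e-6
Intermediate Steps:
Function('I')(P, G) = Mul(41, P)
Pow(Add(322494, Function('I')(d, -903)), -1) = Pow(Add(322494, Mul(41, -664)), -1) = Pow(Add(322494, -27224), -1) = Pow(295270, -1) = Rational(1, 295270)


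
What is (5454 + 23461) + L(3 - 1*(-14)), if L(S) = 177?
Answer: 29092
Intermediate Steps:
(5454 + 23461) + L(3 - 1*(-14)) = (5454 + 23461) + 177 = 28915 + 177 = 29092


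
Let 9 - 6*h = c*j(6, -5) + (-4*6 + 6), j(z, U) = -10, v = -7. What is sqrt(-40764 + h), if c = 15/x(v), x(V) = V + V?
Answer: I*sqrt(1997303)/7 ≈ 201.89*I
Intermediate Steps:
x(V) = 2*V
c = -15/14 (c = 15/((2*(-7))) = 15/(-14) = 15*(-1/14) = -15/14 ≈ -1.0714)
h = 19/7 (h = 3/2 - (-15/14*(-10) + (-4*6 + 6))/6 = 3/2 - (75/7 + (-24 + 6))/6 = 3/2 - (75/7 - 18)/6 = 3/2 - 1/6*(-51/7) = 3/2 + 17/14 = 19/7 ≈ 2.7143)
sqrt(-40764 + h) = sqrt(-40764 + 19/7) = sqrt(-285329/7) = I*sqrt(1997303)/7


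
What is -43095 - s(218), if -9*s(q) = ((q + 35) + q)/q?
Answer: -28183973/654 ≈ -43095.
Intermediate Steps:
s(q) = -(35 + 2*q)/(9*q) (s(q) = -((q + 35) + q)/(9*q) = -((35 + q) + q)/(9*q) = -(35 + 2*q)/(9*q))
-43095 - s(218) = -43095 - (-35 - 2*218)/(9*218) = -43095 - (-35 - 436)/(9*218) = -43095 - (-471)/(9*218) = -43095 - 1*(-157/654) = -43095 + 157/654 = -28183973/654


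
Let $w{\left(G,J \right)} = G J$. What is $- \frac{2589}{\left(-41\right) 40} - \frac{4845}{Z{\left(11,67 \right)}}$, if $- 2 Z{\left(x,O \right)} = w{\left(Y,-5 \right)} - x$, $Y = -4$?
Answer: $\frac{5304967}{4920} \approx 1078.2$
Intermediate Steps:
$Z{\left(x,O \right)} = -10 + \frac{x}{2}$ ($Z{\left(x,O \right)} = - \frac{\left(-4\right) \left(-5\right) - x}{2} = - \frac{20 - x}{2} = -10 + \frac{x}{2}$)
$- \frac{2589}{\left(-41\right) 40} - \frac{4845}{Z{\left(11,67 \right)}} = - \frac{2589}{\left(-41\right) 40} - \frac{4845}{-10 + \frac{1}{2} \cdot 11} = - \frac{2589}{-1640} - \frac{4845}{-10 + \frac{11}{2}} = \left(-2589\right) \left(- \frac{1}{1640}\right) - \frac{4845}{- \frac{9}{2}} = \frac{2589}{1640} - - \frac{3230}{3} = \frac{2589}{1640} + \frac{3230}{3} = \frac{5304967}{4920}$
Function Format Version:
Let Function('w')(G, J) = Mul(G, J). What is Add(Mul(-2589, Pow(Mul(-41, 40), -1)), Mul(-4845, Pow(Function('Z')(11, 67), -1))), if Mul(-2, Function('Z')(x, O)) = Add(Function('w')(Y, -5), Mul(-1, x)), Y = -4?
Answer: Rational(5304967, 4920) ≈ 1078.2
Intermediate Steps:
Function('Z')(x, O) = Add(-10, Mul(Rational(1, 2), x)) (Function('Z')(x, O) = Mul(Rational(-1, 2), Add(Mul(-4, -5), Mul(-1, x))) = Mul(Rational(-1, 2), Add(20, Mul(-1, x))) = Add(-10, Mul(Rational(1, 2), x)))
Add(Mul(-2589, Pow(Mul(-41, 40), -1)), Mul(-4845, Pow(Function('Z')(11, 67), -1))) = Add(Mul(-2589, Pow(Mul(-41, 40), -1)), Mul(-4845, Pow(Add(-10, Mul(Rational(1, 2), 11)), -1))) = Add(Mul(-2589, Pow(-1640, -1)), Mul(-4845, Pow(Add(-10, Rational(11, 2)), -1))) = Add(Mul(-2589, Rational(-1, 1640)), Mul(-4845, Pow(Rational(-9, 2), -1))) = Add(Rational(2589, 1640), Mul(-4845, Rational(-2, 9))) = Add(Rational(2589, 1640), Rational(3230, 3)) = Rational(5304967, 4920)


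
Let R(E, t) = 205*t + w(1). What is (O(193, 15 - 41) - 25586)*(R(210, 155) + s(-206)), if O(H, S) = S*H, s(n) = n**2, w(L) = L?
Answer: -2271184048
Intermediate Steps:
R(E, t) = 1 + 205*t (R(E, t) = 205*t + 1 = 1 + 205*t)
O(H, S) = H*S
(O(193, 15 - 41) - 25586)*(R(210, 155) + s(-206)) = (193*(15 - 41) - 25586)*((1 + 205*155) + (-206)**2) = (193*(-26) - 25586)*((1 + 31775) + 42436) = (-5018 - 25586)*(31776 + 42436) = -30604*74212 = -2271184048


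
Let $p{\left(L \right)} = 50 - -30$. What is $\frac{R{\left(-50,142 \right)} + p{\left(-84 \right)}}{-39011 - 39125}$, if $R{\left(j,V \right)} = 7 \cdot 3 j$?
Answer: $\frac{485}{39068} \approx 0.012414$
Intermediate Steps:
$p{\left(L \right)} = 80$ ($p{\left(L \right)} = 50 + 30 = 80$)
$R{\left(j,V \right)} = 21 j$
$\frac{R{\left(-50,142 \right)} + p{\left(-84 \right)}}{-39011 - 39125} = \frac{21 \left(-50\right) + 80}{-39011 - 39125} = \frac{-1050 + 80}{-78136} = \left(-970\right) \left(- \frac{1}{78136}\right) = \frac{485}{39068}$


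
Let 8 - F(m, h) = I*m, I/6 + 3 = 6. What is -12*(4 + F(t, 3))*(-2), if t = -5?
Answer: 2448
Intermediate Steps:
I = 18 (I = -18 + 6*6 = -18 + 36 = 18)
F(m, h) = 8 - 18*m
-12*(4 + F(t, 3))*(-2) = -12*(4 + (8 - 18*(-5)))*(-2) = -12*(4 + (8 + 90))*(-2) = -12*(4 + 98)*(-2) = -1224*(-2) = -12*(-204) = 2448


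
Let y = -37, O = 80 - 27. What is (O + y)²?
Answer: 256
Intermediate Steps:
O = 53
(O + y)² = (53 - 37)² = 16² = 256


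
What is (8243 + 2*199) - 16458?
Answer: -7817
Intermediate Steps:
(8243 + 2*199) - 16458 = (8243 + 398) - 16458 = 8641 - 16458 = -7817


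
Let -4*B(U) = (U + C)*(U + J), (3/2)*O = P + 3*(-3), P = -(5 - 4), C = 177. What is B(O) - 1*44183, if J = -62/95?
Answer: -75019957/1710 ≈ -43871.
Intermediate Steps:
P = -1 (P = -1*1 = -1)
J = -62/95 (J = -62*1/95 = -62/95 ≈ -0.65263)
O = -20/3 (O = 2*(-1 + 3*(-3))/3 = 2*(-1 - 9)/3 = (⅔)*(-10) = -20/3 ≈ -6.6667)
B(U) = -(177 + U)*(-62/95 + U)/4 (B(U) = -(U + 177)*(U - 62/95)/4 = -(177 + U)*(-62/95 + U)/4)
B(O) - 1*44183 = (5487/190 - 16753/380*(-20/3) - (-20/3)²/4) - 1*44183 = (5487/190 + 16753/57 - ¼*400/9) - 44183 = (5487/190 + 16753/57 - 100/9) - 44183 = 532973/1710 - 44183 = -75019957/1710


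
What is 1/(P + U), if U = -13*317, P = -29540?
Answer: -1/33661 ≈ -2.9708e-5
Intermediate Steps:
U = -4121
1/(P + U) = 1/(-29540 - 4121) = 1/(-33661) = -1/33661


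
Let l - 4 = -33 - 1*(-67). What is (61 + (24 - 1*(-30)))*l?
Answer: 4370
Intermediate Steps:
l = 38 (l = 4 + (-33 - 1*(-67)) = 4 + (-33 + 67) = 4 + 34 = 38)
(61 + (24 - 1*(-30)))*l = (61 + (24 - 1*(-30)))*38 = (61 + (24 + 30))*38 = (61 + 54)*38 = 115*38 = 4370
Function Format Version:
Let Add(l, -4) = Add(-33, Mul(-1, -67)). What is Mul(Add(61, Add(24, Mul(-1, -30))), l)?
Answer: 4370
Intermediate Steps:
l = 38 (l = Add(4, Add(-33, Mul(-1, -67))) = Add(4, Add(-33, 67)) = Add(4, 34) = 38)
Mul(Add(61, Add(24, Mul(-1, -30))), l) = Mul(Add(61, Add(24, Mul(-1, -30))), 38) = Mul(Add(61, Add(24, 30)), 38) = Mul(Add(61, 54), 38) = Mul(115, 38) = 4370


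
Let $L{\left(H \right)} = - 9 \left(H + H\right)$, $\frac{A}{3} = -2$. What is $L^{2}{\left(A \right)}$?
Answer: $11664$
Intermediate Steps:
$A = -6$ ($A = 3 \left(-2\right) = -6$)
$L{\left(H \right)} = - 18 H$ ($L{\left(H \right)} = - 9 \cdot 2 H = - 18 H$)
$L^{2}{\left(A \right)} = \left(\left(-18\right) \left(-6\right)\right)^{2} = 108^{2} = 11664$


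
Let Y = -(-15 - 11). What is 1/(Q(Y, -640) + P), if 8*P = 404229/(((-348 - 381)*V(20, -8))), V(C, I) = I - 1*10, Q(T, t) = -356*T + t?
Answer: -34992/346146089 ≈ -0.00010109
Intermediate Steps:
Y = 26 (Y = -1*(-26) = 26)
Q(T, t) = t - 356*T
V(C, I) = -10 + I (V(C, I) = I - 10 = -10 + I)
P = 134743/34992 (P = (404229/(((-348 - 381)*(-10 - 8))))/8 = (404229/((-729*(-18))))/8 = (404229/13122)/8 = (404229*(1/13122))/8 = (⅛)*(134743/4374) = 134743/34992 ≈ 3.8507)
1/(Q(Y, -640) + P) = 1/((-640 - 356*26) + 134743/34992) = 1/((-640 - 9256) + 134743/34992) = 1/(-9896 + 134743/34992) = 1/(-346146089/34992) = -34992/346146089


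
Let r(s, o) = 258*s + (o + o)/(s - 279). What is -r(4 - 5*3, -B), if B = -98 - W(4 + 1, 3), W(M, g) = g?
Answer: 411611/145 ≈ 2838.7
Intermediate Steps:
B = -101 (B = -98 - 1*3 = -98 - 3 = -101)
r(s, o) = 258*s + 2*o/(-279 + s) (r(s, o) = 258*s + (2*o)/(-279 + s) = 258*s + 2*o/(-279 + s))
-r(4 - 5*3, -B) = -2*(-1*(-101) - 35991*(4 - 5*3) + 129*(4 - 5*3)²)/(-279 + (4 - 5*3)) = -2*(101 - 35991*(4 - 15) + 129*(4 - 15)²)/(-279 + (4 - 15)) = -2*(101 - 35991*(-11) + 129*(-11)²)/(-279 - 11) = -2*(101 + 395901 + 129*121)/(-290) = -2*(-1)*(101 + 395901 + 15609)/290 = -2*(-1)*411611/290 = -1*(-411611/145) = 411611/145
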